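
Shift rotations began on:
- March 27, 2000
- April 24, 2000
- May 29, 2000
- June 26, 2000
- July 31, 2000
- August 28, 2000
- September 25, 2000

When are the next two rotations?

All Mondays; the gaps (28, 35, 28, 35, 28, 28) vary with month length.
This is the last Monday of each month.
October 2000 ends with Monday October 30, 2000.
November 2000 ends with Monday November 27, 2000.

October 30, 2000; November 27, 2000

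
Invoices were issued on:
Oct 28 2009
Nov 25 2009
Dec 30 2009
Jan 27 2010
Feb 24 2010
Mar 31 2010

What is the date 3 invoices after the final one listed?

Jun 30 2010

Every date is a Wednesday; gaps 28, 35, 28, 28, 35 days.
Each is the last Wednesday of its month (at least one falls on the 29th or later, ruling out '4th Wednesday').
Last Wednesday of April 2010: Apr 28 2010.
Last Wednesday of May 2010: May 26 2010.
June 2010 ends with Wednesday Jun 30 2010.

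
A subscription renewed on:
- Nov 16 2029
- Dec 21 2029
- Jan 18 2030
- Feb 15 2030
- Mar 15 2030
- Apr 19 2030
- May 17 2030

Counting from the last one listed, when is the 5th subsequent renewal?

All dates are Fridays, 35, 28, 28, 28, 35, 28 days apart.
Specifically, the 3rd Friday of each month.
3rd Friday of June 2030: Jun 21 2030.
July 2030 — 3rd Friday is Jul 19 2030.
3rd Friday of August 2030: Aug 16 2030.
3rd Friday of September 2030: Sep 20 2030.
October 2030 — 3rd Friday is Oct 18 2030.

Oct 18 2030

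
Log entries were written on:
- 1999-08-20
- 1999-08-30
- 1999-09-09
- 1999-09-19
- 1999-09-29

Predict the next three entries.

The spacing is 10, 10, 10, 10 days — always 10 days.
1999-09-29 + 10 days = 1999-10-09.
1999-10-09 + 10 days = 1999-10-19.
1999-10-19 + 10 days = 1999-10-29.

1999-10-09, 1999-10-19, 1999-10-29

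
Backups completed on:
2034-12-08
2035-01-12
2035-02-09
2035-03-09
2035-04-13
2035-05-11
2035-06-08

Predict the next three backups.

2035-07-13, 2035-08-10, 2035-09-14

All dates are Fridays, 35, 28, 28, 35, 28, 28 days apart.
Specifically, the 2nd Friday of each month.
2nd Friday of July 2035: 2035-07-13.
August 2035 — 2nd Friday is 2035-08-10.
2nd Friday of September 2035: 2035-09-14.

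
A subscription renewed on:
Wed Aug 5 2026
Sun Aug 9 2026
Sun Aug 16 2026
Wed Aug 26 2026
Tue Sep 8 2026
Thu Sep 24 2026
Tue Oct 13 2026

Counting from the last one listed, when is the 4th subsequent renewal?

Wed Jan 27 2027

Gaps: 4, 7, 10, 13, 16, 19 days — each gap is 3 larger than the previous one.
Next gap: 22 days. Tue Oct 13 2026 + 22 days = Wed Nov 4 2026.
Next gap: 25 days. Wed Nov 4 2026 + 25 days = Sun Nov 29 2026.
Next gap: 28 days. Sun Nov 29 2026 + 28 days = Sun Dec 27 2026.
Next gap: 31 days. Sun Dec 27 2026 + 31 days = Wed Jan 27 2027.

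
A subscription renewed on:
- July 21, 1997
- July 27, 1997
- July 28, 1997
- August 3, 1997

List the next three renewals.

August 4, 1997; August 10, 1997; August 11, 1997

The gap pattern 6, 1, 6 repeats every 2 events.
These are the Mondays and Sundays of each week.
Next Monday: August 4, 1997.
Next Sunday: August 10, 1997.
Next Monday: August 11, 1997.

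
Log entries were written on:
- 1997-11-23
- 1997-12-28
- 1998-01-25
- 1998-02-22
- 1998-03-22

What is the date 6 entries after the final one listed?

These are Sundays at 28- or 35-day spacing (35, 28, 28, 28).
The pattern: 4th Sunday of the month.
April 1998 — 4th Sunday is 1998-04-26.
4th Sunday of May 1998: 1998-05-24.
June 1998 — 4th Sunday is 1998-06-28.
July 1998 — 4th Sunday is 1998-07-26.
August 1998 — 4th Sunday is 1998-08-23.
4th Sunday of September 1998: 1998-09-27.

1998-09-27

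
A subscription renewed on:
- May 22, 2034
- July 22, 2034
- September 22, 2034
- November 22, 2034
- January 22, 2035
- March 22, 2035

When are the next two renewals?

May 22, 2035; July 22, 2035

Gaps: 61, 62, 61, 61, 59 days — not constant. Every event is on the 22nd of the month.
Pattern: the 22nd of every 2 months.
Next: May 2035 → May 22, 2035.
July 2035: July 22, 2035.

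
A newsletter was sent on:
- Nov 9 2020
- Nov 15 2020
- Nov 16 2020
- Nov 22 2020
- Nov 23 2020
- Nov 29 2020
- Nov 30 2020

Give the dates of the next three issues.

Every event lands on a Monday or Sunday (gaps cycle 6, 1, 6, 1, 6, 1).
So the schedule is: every Monday and Sunday.
The following Sunday is Dec 6 2020.
Next Monday: Dec 7 2020.
Next Sunday: Dec 13 2020.

Dec 6 2020, Dec 7 2020, Dec 13 2020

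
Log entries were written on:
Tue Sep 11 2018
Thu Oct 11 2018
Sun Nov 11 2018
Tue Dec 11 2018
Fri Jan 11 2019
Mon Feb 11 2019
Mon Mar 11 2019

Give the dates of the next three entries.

Thu Apr 11 2019, Sat May 11 2019, Tue Jun 11 2019

Each date is the 11th; the gaps (30, 31, 30, 31, 31, 28) track the month lengths.
The rule is the 11th of each month.
Next: April 2019 → Thu Apr 11 2019.
May 2019: Sat May 11 2019.
June 2019: Tue Jun 11 2019.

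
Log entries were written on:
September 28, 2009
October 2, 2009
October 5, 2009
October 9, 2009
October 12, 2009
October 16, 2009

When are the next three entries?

October 19, 2009; October 23, 2009; October 26, 2009

Gaps: 4, 3, 4, 3, 4 days — not constant, but cyclic with period 2.
The events fall on every Monday and Friday.
The following Monday is October 19, 2009.
The following Friday is October 23, 2009.
Next Monday: October 26, 2009.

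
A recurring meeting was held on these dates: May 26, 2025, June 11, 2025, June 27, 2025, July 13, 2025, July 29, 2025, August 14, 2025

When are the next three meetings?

Every event comes 16 days after the last (16, 16, 16, 16, 16).
August 14, 2025 + 16 days = August 30, 2025.
August 30, 2025 + 16 days = September 15, 2025.
September 15, 2025 + 16 days = October 1, 2025.

August 30, 2025; September 15, 2025; October 1, 2025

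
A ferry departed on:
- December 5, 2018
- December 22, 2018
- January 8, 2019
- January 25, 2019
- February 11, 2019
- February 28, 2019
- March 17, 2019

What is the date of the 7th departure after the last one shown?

July 14, 2019

Every event comes 17 days after the last (17, 17, 17, 17, 17, 17).
March 17, 2019 + 17 days = April 3, 2019.
April 3, 2019 + 17 days = April 20, 2019.
April 20, 2019 + 17 days = May 7, 2019.
May 7, 2019 + 17 days = May 24, 2019.
May 24, 2019 + 17 days = June 10, 2019.
June 10, 2019 + 17 days = June 27, 2019.
June 27, 2019 + 17 days = July 14, 2019.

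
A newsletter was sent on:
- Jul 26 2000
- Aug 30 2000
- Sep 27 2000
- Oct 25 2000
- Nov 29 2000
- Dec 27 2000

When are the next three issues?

These are Wednesdays with 35, 28, 28, 35, 28-day gaps.
Each is the final Wednesday of its month — Aug 30 2000 is past the 28th, so '4th Wednesday' doesn't fit.
Last Wednesday of January 2001: Jan 31 2001.
Last Wednesday of February 2001: Feb 28 2001.
Last Wednesday of March 2001: Mar 28 2001.

Jan 31 2001, Feb 28 2001, Mar 28 2001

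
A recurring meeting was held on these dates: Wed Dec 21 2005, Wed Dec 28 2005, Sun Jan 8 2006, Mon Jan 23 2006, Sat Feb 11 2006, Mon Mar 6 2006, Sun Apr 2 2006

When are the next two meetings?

Wed May 3 2006, Wed Jun 7 2006

The spacing grows by 4 each time: 7, 11, 15, 19, 23, 27 days.
Next gap: 31 days. Sun Apr 2 2006 + 31 days = Wed May 3 2006.
Next gap: 35 days. Wed May 3 2006 + 35 days = Wed Jun 7 2006.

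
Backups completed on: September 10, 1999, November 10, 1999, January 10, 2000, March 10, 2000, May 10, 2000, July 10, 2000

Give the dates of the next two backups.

The day-of-month is always 10 (61, 61, 60, 61, 61 days between events).
So this recurs on the 10th of every 2 months.
Next: September 2000 → September 10, 2000.
November 2000: November 10, 2000.

September 10, 2000; November 10, 2000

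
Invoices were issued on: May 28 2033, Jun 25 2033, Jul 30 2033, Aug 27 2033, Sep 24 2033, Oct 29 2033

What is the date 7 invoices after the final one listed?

All Saturdays; the gaps (28, 35, 28, 28, 35) vary with month length.
This is the last Saturday of each month.
Last Saturday of November 2033: Nov 26 2033.
December 2033 ends with Saturday Dec 31 2033.
January 2034 ends with Saturday Jan 28 2034.
February 2034 ends with Saturday Feb 25 2034.
March 2034 ends with Saturday Mar 25 2034.
April 2034 ends with Saturday Apr 29 2034.
Last Saturday of May 2034: May 27 2034.

May 27 2034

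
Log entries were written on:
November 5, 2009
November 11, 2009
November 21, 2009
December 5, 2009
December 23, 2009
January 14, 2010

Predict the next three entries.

The spacing grows by 4 each time: 6, 10, 14, 18, 22 days.
Next gap: 26 days. January 14, 2010 + 26 days = February 9, 2010.
Next gap: 30 days. February 9, 2010 + 30 days = March 11, 2010.
Next gap: 34 days. March 11, 2010 + 34 days = April 14, 2010.

February 9, 2010; March 11, 2010; April 14, 2010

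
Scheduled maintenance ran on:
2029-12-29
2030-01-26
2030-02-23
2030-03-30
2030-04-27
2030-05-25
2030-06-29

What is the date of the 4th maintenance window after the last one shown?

2030-10-26

Every date is a Saturday; gaps 28, 28, 35, 28, 28, 35 days.
Each is the last Saturday of its month (at least one falls on the 29th or later, ruling out '4th Saturday').
Last Saturday of July 2030: 2030-07-27.
August 2030 ends with Saturday 2030-08-31.
Last Saturday of September 2030: 2030-09-28.
Last Saturday of October 2030: 2030-10-26.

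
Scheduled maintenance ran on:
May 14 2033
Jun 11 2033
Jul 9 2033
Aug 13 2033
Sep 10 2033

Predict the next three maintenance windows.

All dates are Saturdays, 28, 28, 35, 28 days apart.
Specifically, the 2nd Saturday of each month.
October 2033 — 2nd Saturday is Oct 8 2033.
2nd Saturday of November 2033: Nov 12 2033.
December 2033 — 2nd Saturday is Dec 10 2033.

Oct 8 2033, Nov 12 2033, Dec 10 2033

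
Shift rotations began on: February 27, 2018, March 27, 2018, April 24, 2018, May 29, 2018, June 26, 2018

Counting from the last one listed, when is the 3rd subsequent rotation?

September 25, 2018

All Tuesdays; the gaps (28, 28, 35, 28) vary with month length.
This is the last Tuesday of each month.
Last Tuesday of July 2018: July 31, 2018.
August 2018 ends with Tuesday August 28, 2018.
Last Tuesday of September 2018: September 25, 2018.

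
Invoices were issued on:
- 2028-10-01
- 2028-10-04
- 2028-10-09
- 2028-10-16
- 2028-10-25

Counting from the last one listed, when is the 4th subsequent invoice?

2028-12-20

Intervals are 3, 5, 7, 9 days — an arithmetic progression with common difference 2.
Next gap: 11 days. 2028-10-25 + 11 days = 2028-11-05.
Next gap: 13 days. 2028-11-05 + 13 days = 2028-11-18.
Next gap: 15 days. 2028-11-18 + 15 days = 2028-12-03.
Next gap: 17 days. 2028-12-03 + 17 days = 2028-12-20.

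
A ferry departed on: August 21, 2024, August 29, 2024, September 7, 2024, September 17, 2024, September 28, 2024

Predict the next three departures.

October 10, 2024; October 23, 2024; November 6, 2024

The spacing grows by 1 each time: 8, 9, 10, 11 days.
Next gap: 12 days. September 28, 2024 + 12 days = October 10, 2024.
Next gap: 13 days. October 10, 2024 + 13 days = October 23, 2024.
Next gap: 14 days. October 23, 2024 + 14 days = November 6, 2024.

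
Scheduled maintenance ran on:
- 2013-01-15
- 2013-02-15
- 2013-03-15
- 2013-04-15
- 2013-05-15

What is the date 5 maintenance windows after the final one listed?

2013-10-15

Each date is the 15th; the gaps (31, 28, 31, 30) track the month lengths.
The rule is the 15th of each month.
Next: June 2013 → 2013-06-15.
Next: July 2013 → 2013-07-15.
August 2013: 2013-08-15.
September 2013: 2013-09-15.
October 2013: 2013-10-15.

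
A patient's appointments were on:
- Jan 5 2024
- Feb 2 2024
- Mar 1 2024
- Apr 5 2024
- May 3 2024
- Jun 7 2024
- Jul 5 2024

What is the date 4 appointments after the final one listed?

All dates are Fridays, 28, 28, 35, 28, 35, 28 days apart.
Specifically, the 1st Friday of each month.
1st Friday of August 2024: Aug 2 2024.
1st Friday of September 2024: Sep 6 2024.
October 2024 — 1st Friday is Oct 4 2024.
1st Friday of November 2024: Nov 1 2024.

Nov 1 2024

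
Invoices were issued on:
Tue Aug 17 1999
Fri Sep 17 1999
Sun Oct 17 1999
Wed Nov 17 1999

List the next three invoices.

The day-of-month is always 17 (31, 30, 31 days between events).
So this recurs on the 17th of each month.
December 1999: Fri Dec 17 1999.
January 2000: Mon Jan 17 2000.
Next: February 2000 → Thu Feb 17 2000.

Fri Dec 17 1999, Mon Jan 17 2000, Thu Feb 17 2000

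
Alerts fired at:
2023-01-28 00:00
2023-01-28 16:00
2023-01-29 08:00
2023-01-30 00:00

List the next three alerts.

Spacing: 16, 16, 16 h — constant 16 h.
2023-01-30 00:00 + 16 h = 2023-01-30 16:00.
2023-01-30 16:00 + 16 h = 2023-01-31 08:00.
2023-01-31 08:00 + 16 h = 2023-02-01 00:00.

2023-01-30 16:00, 2023-01-31 08:00, 2023-02-01 00:00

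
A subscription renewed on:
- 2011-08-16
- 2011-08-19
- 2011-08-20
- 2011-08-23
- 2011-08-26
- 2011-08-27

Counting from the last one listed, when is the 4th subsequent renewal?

2011-09-06

Every event lands on a Tuesday or Friday or Saturday (gaps cycle 3, 1, 3, 3, 1).
So the schedule is: every Tuesday, Friday and Saturday.
Next Tuesday: 2011-08-30.
Next Friday: 2011-09-02.
The following Saturday is 2011-09-03.
The following Tuesday is 2011-09-06.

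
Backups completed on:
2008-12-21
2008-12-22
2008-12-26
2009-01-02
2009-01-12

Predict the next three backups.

Gaps: 1, 4, 7, 10 days — each gap is 3 larger than the previous one.
Next gap: 13 days. 2009-01-12 + 13 days = 2009-01-25.
Next gap: 16 days. 2009-01-25 + 16 days = 2009-02-10.
Next gap: 19 days. 2009-02-10 + 19 days = 2009-03-01.

2009-01-25, 2009-02-10, 2009-03-01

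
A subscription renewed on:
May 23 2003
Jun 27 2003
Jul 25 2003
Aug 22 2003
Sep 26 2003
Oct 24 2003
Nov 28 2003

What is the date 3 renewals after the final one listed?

All dates are Fridays, 35, 28, 28, 35, 28, 35 days apart.
Specifically, the 4th Friday of each month.
December 2003 — 4th Friday is Dec 26 2003.
4th Friday of January 2004: Jan 23 2004.
4th Friday of February 2004: Feb 27 2004.

Feb 27 2004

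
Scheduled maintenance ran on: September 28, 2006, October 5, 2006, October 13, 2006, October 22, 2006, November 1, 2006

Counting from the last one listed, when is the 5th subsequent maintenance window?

January 5, 2007

Gaps: 7, 8, 9, 10 days — each gap is 1 larger than the previous one.
Next gap: 11 days. November 1, 2006 + 11 days = November 12, 2006.
Next gap: 12 days. November 12, 2006 + 12 days = November 24, 2006.
Next gap: 13 days. November 24, 2006 + 13 days = December 7, 2006.
Next gap: 14 days. December 7, 2006 + 14 days = December 21, 2006.
Next gap: 15 days. December 21, 2006 + 15 days = January 5, 2007.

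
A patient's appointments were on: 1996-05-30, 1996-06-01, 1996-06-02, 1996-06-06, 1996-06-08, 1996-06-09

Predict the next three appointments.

1996-06-13, 1996-06-15, 1996-06-16

The gap pattern 2, 1, 4, 2, 1 repeats every 3 events.
These are the Thursdays, Saturdays and Sundays of each week.
Next Thursday: 1996-06-13.
Next Saturday: 1996-06-15.
Next Sunday: 1996-06-16.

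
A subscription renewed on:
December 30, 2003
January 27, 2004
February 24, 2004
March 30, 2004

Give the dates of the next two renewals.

April 27, 2004; May 25, 2004

All Tuesdays; the gaps (28, 28, 35) vary with month length.
This is the last Tuesday of each month.
April 2004 ends with Tuesday April 27, 2004.
May 2004 ends with Tuesday May 25, 2004.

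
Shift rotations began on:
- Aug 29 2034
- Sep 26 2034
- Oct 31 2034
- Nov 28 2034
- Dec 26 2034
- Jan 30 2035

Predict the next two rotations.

Feb 27 2035, Mar 27 2035

All Tuesdays; the gaps (28, 35, 28, 28, 35) vary with month length.
This is the last Tuesday of each month.
February 2035 ends with Tuesday Feb 27 2035.
Last Tuesday of March 2035: Mar 27 2035.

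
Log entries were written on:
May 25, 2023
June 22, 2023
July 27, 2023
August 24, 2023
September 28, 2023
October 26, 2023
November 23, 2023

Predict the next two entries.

All dates are Thursdays, 28, 35, 28, 35, 28, 28 days apart.
Specifically, the 4th Thursday of each month.
December 2023 — 4th Thursday is December 28, 2023.
4th Thursday of January 2024: January 25, 2024.

December 28, 2023; January 25, 2024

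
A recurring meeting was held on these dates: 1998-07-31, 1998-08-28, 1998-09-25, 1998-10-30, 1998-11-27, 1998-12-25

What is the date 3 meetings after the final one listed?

Every date is a Friday; gaps 28, 28, 35, 28, 28 days.
Each is the last Friday of its month (at least one falls on the 29th or later, ruling out '4th Friday').
January 1999 ends with Friday 1999-01-29.
February 1999 ends with Friday 1999-02-26.
Last Friday of March 1999: 1999-03-26.

1999-03-26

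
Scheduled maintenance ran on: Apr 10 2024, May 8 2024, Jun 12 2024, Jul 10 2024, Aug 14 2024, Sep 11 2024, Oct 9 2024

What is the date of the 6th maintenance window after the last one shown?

Gaps: 28, 35, 28, 35, 28, 28 days — a mix of 28 and 35. Every date is a Wednesday.
Each is the 2nd Wednesday of its month.
November 2024 — 2nd Wednesday is Nov 13 2024.
December 2024 — 2nd Wednesday is Dec 11 2024.
2nd Wednesday of January 2025: Jan 8 2025.
2nd Wednesday of February 2025: Feb 12 2025.
2nd Wednesday of March 2025: Mar 12 2025.
April 2025 — 2nd Wednesday is Apr 9 2025.

Apr 9 2025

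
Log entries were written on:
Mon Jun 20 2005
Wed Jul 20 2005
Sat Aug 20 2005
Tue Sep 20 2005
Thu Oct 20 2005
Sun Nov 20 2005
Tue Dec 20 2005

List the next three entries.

Fri Jan 20 2006, Mon Feb 20 2006, Mon Mar 20 2006

Gaps: 30, 31, 31, 30, 31, 30 days — not constant. Every event is on the 20th of the month.
Pattern: the 20th of each month.
Next: January 2006 → Fri Jan 20 2006.
Next: February 2006 → Mon Feb 20 2006.
March 2006: Mon Mar 20 2006.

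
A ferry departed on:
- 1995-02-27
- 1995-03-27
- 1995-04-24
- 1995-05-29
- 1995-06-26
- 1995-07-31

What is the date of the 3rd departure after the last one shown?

1995-10-30

All Mondays; the gaps (28, 28, 35, 28, 35) vary with month length.
This is the last Monday of each month.
Last Monday of August 1995: 1995-08-28.
September 1995 ends with Monday 1995-09-25.
Last Monday of October 1995: 1995-10-30.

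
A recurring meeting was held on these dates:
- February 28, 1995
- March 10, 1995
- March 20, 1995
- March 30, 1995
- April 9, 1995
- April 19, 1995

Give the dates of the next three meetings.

Every event comes 10 days after the last (10, 10, 10, 10, 10).
April 19, 1995 + 10 days = April 29, 1995.
April 29, 1995 + 10 days = May 9, 1995.
May 9, 1995 + 10 days = May 19, 1995.

April 29, 1995; May 9, 1995; May 19, 1995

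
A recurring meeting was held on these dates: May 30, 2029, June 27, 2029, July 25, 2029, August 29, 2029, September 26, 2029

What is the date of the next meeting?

Every date is a Wednesday; gaps 28, 28, 35, 28 days.
Each is the last Wednesday of its month (at least one falls on the 29th or later, ruling out '4th Wednesday').
Last Wednesday of October 2029: October 31, 2029.

October 31, 2029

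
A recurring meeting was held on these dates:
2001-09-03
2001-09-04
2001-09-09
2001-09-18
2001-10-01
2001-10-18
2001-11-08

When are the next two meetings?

Intervals are 1, 5, 9, 13, 17, 21 days — an arithmetic progression with common difference 4.
Next gap: 25 days. 2001-11-08 + 25 days = 2001-12-03.
Next gap: 29 days. 2001-12-03 + 29 days = 2002-01-01.

2001-12-03, 2002-01-01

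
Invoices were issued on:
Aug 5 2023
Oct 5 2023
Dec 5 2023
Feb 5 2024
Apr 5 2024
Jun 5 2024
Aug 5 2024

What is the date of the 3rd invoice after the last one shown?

Feb 5 2025

The day-of-month is always 5 (61, 61, 62, 60, 61, 61 days between events).
So this recurs on the 5th of every 2 months.
October 2024: Oct 5 2024.
Next: December 2024 → Dec 5 2024.
February 2025: Feb 5 2025.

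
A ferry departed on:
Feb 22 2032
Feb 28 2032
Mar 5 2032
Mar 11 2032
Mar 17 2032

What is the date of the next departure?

Mar 23 2032

Every event comes 6 days after the last (6, 6, 6, 6).
Mar 17 2032 + 6 days = Mar 23 2032.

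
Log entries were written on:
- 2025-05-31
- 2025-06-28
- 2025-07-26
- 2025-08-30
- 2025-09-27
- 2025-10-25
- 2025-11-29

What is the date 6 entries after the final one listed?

All Saturdays; the gaps (28, 28, 35, 28, 28, 35) vary with month length.
This is the last Saturday of each month.
December 2025 ends with Saturday 2025-12-27.
January 2026 ends with Saturday 2026-01-31.
Last Saturday of February 2026: 2026-02-28.
Last Saturday of March 2026: 2026-03-28.
Last Saturday of April 2026: 2026-04-25.
Last Saturday of May 2026: 2026-05-30.

2026-05-30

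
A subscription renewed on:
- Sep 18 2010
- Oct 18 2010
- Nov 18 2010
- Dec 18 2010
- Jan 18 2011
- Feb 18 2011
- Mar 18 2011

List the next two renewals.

Each date is the 18th; the gaps (30, 31, 30, 31, 31, 28) track the month lengths.
The rule is the 18th of each month.
Next: April 2011 → Apr 18 2011.
May 2011: May 18 2011.

Apr 18 2011, May 18 2011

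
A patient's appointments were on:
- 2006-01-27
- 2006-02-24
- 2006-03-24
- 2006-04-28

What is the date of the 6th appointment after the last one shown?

2006-10-27

Gaps: 28, 28, 35 days — a mix of 28 and 35. Every date is a Friday.
Each is the 4th Friday of its month.
4th Friday of May 2006: 2006-05-26.
4th Friday of June 2006: 2006-06-23.
July 2006 — 4th Friday is 2006-07-28.
August 2006 — 4th Friday is 2006-08-25.
4th Friday of September 2006: 2006-09-22.
4th Friday of October 2006: 2006-10-27.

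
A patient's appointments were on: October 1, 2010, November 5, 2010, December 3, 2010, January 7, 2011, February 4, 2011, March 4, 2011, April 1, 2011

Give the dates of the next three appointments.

All dates are Fridays, 35, 28, 35, 28, 28, 28 days apart.
Specifically, the 1st Friday of each month.
May 2011 — 1st Friday is May 6, 2011.
June 2011 — 1st Friday is June 3, 2011.
1st Friday of July 2011: July 1, 2011.

May 6, 2011; June 3, 2011; July 1, 2011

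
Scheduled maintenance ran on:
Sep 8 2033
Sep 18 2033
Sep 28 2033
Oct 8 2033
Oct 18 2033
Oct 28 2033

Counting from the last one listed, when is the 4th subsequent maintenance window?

Dec 7 2033

Gaps between consecutive events: 10, 10, 10, 10, 10 days — a constant 10-day interval.
Oct 28 2033 + 10 days = Nov 7 2033.
Nov 7 2033 + 10 days = Nov 17 2033.
Nov 17 2033 + 10 days = Nov 27 2033.
Nov 27 2033 + 10 days = Dec 7 2033.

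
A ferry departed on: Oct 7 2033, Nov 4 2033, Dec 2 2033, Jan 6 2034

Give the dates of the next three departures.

Feb 3 2034, Mar 3 2034, Apr 7 2034

Gaps: 28, 28, 35 days — a mix of 28 and 35. Every date is a Friday.
Each is the 1st Friday of its month.
February 2034 — 1st Friday is Feb 3 2034.
1st Friday of March 2034: Mar 3 2034.
1st Friday of April 2034: Apr 7 2034.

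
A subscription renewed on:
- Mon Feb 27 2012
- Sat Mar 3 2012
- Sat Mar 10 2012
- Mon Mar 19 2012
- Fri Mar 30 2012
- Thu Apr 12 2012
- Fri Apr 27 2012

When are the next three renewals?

Intervals are 5, 7, 9, 11, 13, 15 days — an arithmetic progression with common difference 2.
Next gap: 17 days. Fri Apr 27 2012 + 17 days = Mon May 14 2012.
Next gap: 19 days. Mon May 14 2012 + 19 days = Sat Jun 2 2012.
Next gap: 21 days. Sat Jun 2 2012 + 21 days = Sat Jun 23 2012.

Mon May 14 2012, Sat Jun 2 2012, Sat Jun 23 2012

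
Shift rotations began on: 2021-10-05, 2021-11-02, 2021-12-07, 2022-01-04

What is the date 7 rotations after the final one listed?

All dates are Tuesdays, 28, 35, 28 days apart.
Specifically, the 1st Tuesday of each month.
February 2022 — 1st Tuesday is 2022-02-01.
March 2022 — 1st Tuesday is 2022-03-01.
1st Tuesday of April 2022: 2022-04-05.
1st Tuesday of May 2022: 2022-05-03.
1st Tuesday of June 2022: 2022-06-07.
July 2022 — 1st Tuesday is 2022-07-05.
1st Tuesday of August 2022: 2022-08-02.

2022-08-02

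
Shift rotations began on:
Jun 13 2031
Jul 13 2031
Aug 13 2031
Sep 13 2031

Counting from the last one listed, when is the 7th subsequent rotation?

Gaps: 30, 31, 31 days — not constant. Every event is on the 13th of the month.
Pattern: the 13th of each month.
October 2031: Oct 13 2031.
Next: November 2031 → Nov 13 2031.
Next: December 2031 → Dec 13 2031.
January 2032: Jan 13 2032.
February 2032: Feb 13 2032.
March 2032: Mar 13 2032.
April 2032: Apr 13 2032.

Apr 13 2032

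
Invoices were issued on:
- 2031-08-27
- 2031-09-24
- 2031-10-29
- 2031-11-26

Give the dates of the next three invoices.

2031-12-31, 2032-01-28, 2032-02-25

Every date is a Wednesday; gaps 28, 35, 28 days.
Each is the last Wednesday of its month (at least one falls on the 29th or later, ruling out '4th Wednesday').
December 2031 ends with Wednesday 2031-12-31.
January 2032 ends with Wednesday 2032-01-28.
February 2032 ends with Wednesday 2032-02-25.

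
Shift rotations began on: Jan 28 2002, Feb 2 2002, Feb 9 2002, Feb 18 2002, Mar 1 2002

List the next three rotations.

Gaps: 5, 7, 9, 11 days — each gap is 2 larger than the previous one.
Next gap: 13 days. Mar 1 2002 + 13 days = Mar 14 2002.
Next gap: 15 days. Mar 14 2002 + 15 days = Mar 29 2002.
Next gap: 17 days. Mar 29 2002 + 17 days = Apr 15 2002.

Mar 14 2002, Mar 29 2002, Apr 15 2002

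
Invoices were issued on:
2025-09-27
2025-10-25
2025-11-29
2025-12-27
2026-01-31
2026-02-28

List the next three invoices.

2026-03-28, 2026-04-25, 2026-05-30

Every date is a Saturday; gaps 28, 35, 28, 35, 28 days.
Each is the last Saturday of its month (at least one falls on the 29th or later, ruling out '4th Saturday').
March 2026 ends with Saturday 2026-03-28.
April 2026 ends with Saturday 2026-04-25.
May 2026 ends with Saturday 2026-05-30.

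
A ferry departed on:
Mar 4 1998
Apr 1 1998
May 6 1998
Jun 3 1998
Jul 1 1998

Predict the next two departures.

Gaps: 28, 35, 28, 28 days — a mix of 28 and 35. Every date is a Wednesday.
Each is the 1st Wednesday of its month.
August 1998 — 1st Wednesday is Aug 5 1998.
1st Wednesday of September 1998: Sep 2 1998.

Aug 5 1998, Sep 2 1998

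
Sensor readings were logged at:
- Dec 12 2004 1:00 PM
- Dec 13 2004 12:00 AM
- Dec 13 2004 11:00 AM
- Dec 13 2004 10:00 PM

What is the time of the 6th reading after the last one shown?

Gaps: 11, 11, 11 hours — each event is 11 hours after the previous one.
Dec 13 2004 10:00 PM + 11 h = Dec 14 2004 9:00 AM.
Dec 14 2004 9:00 AM + 11 h = Dec 14 2004 8:00 PM.
Dec 14 2004 8:00 PM + 11 h = Dec 15 2004 7:00 AM.
Dec 15 2004 7:00 AM + 11 h = Dec 15 2004 6:00 PM.
Dec 15 2004 6:00 PM + 11 h = Dec 16 2004 5:00 AM.
Dec 16 2004 5:00 AM + 11 h = Dec 16 2004 4:00 PM.

Dec 16 2004 4:00 PM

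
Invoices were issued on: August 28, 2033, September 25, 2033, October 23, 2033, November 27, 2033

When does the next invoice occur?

These are Sundays at 28- or 35-day spacing (28, 28, 35).
The pattern: 4th Sunday of the month.
December 2033 — 4th Sunday is December 25, 2033.

December 25, 2033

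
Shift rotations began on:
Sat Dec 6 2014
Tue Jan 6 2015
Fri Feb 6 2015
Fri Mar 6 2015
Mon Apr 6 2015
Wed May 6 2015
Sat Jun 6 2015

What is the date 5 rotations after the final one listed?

Fri Nov 6 2015

The day-of-month is always 6 (31, 31, 28, 31, 30, 31 days between events).
So this recurs on the 6th of each month.
Next: July 2015 → Mon Jul 6 2015.
Next: August 2015 → Thu Aug 6 2015.
September 2015: Sun Sep 6 2015.
October 2015: Tue Oct 6 2015.
Next: November 2015 → Fri Nov 6 2015.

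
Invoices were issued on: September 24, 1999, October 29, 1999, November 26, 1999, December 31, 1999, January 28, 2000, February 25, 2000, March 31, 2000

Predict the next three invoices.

April 28, 2000; May 26, 2000; June 30, 2000

Every date is a Friday; gaps 35, 28, 35, 28, 28, 35 days.
Each is the last Friday of its month (at least one falls on the 29th or later, ruling out '4th Friday').
Last Friday of April 2000: April 28, 2000.
Last Friday of May 2000: May 26, 2000.
Last Friday of June 2000: June 30, 2000.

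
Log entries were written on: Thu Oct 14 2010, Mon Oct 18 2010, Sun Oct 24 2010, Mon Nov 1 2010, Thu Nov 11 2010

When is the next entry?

Intervals are 4, 6, 8, 10 days — an arithmetic progression with common difference 2.
Next gap: 12 days. Thu Nov 11 2010 + 12 days = Tue Nov 23 2010.

Tue Nov 23 2010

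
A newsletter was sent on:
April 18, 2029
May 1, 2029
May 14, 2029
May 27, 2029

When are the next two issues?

June 9, 2029; June 22, 2029

Gaps between consecutive events: 13, 13, 13 days — a constant 13-day interval.
May 27, 2029 + 13 days = June 9, 2029.
June 9, 2029 + 13 days = June 22, 2029.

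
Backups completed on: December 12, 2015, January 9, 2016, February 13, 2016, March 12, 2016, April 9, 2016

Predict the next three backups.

All dates are Saturdays, 28, 35, 28, 28 days apart.
Specifically, the 2nd Saturday of each month.
May 2016 — 2nd Saturday is May 14, 2016.
June 2016 — 2nd Saturday is June 11, 2016.
2nd Saturday of July 2016: July 9, 2016.

May 14, 2016; June 11, 2016; July 9, 2016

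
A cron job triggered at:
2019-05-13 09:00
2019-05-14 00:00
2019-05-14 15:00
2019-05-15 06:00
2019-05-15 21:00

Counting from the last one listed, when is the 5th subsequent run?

The interval is a steady 15 hours (15, 15, 15, 15).
2019-05-15 21:00 + 15 h = 2019-05-16 12:00.
2019-05-16 12:00 + 15 h = 2019-05-17 03:00.
2019-05-17 03:00 + 15 h = 2019-05-17 18:00.
2019-05-17 18:00 + 15 h = 2019-05-18 09:00.
2019-05-18 09:00 + 15 h = 2019-05-19 00:00.

2019-05-19 00:00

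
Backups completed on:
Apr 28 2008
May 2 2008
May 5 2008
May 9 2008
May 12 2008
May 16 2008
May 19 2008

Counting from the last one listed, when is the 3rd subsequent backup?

May 30 2008

Every event lands on a Monday or Friday (gaps cycle 4, 3, 4, 3, 4, 3).
So the schedule is: every Monday and Friday.
The following Friday is May 23 2008.
The following Monday is May 26 2008.
Next Friday: May 30 2008.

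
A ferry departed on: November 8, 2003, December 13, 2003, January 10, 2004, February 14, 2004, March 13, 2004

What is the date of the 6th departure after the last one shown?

September 11, 2004

Gaps: 35, 28, 35, 28 days — a mix of 28 and 35. Every date is a Saturday.
Each is the 2nd Saturday of its month.
2nd Saturday of April 2004: April 10, 2004.
May 2004 — 2nd Saturday is May 8, 2004.
June 2004 — 2nd Saturday is June 12, 2004.
2nd Saturday of July 2004: July 10, 2004.
August 2004 — 2nd Saturday is August 14, 2004.
2nd Saturday of September 2004: September 11, 2004.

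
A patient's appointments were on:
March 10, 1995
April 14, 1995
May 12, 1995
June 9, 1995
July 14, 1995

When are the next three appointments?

August 11, 1995; September 8, 1995; October 13, 1995

All dates are Fridays, 35, 28, 28, 35 days apart.
Specifically, the 2nd Friday of each month.
August 1995 — 2nd Friday is August 11, 1995.
2nd Friday of September 1995: September 8, 1995.
2nd Friday of October 1995: October 13, 1995.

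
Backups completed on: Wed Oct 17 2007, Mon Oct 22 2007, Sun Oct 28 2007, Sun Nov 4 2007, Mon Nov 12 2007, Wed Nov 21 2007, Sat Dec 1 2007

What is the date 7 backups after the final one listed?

Sat Mar 8 2008

Intervals are 5, 6, 7, 8, 9, 10 days — an arithmetic progression with common difference 1.
Next gap: 11 days. Sat Dec 1 2007 + 11 days = Wed Dec 12 2007.
Next gap: 12 days. Wed Dec 12 2007 + 12 days = Mon Dec 24 2007.
Next gap: 13 days. Mon Dec 24 2007 + 13 days = Sun Jan 6 2008.
Next gap: 14 days. Sun Jan 6 2008 + 14 days = Sun Jan 20 2008.
Next gap: 15 days. Sun Jan 20 2008 + 15 days = Mon Feb 4 2008.
Next gap: 16 days. Mon Feb 4 2008 + 16 days = Wed Feb 20 2008.
Next gap: 17 days. Wed Feb 20 2008 + 17 days = Sat Mar 8 2008.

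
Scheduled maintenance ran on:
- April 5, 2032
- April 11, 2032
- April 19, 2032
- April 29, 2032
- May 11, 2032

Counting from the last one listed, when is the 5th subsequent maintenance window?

Intervals are 6, 8, 10, 12 days — an arithmetic progression with common difference 2.
Next gap: 14 days. May 11, 2032 + 14 days = May 25, 2032.
Next gap: 16 days. May 25, 2032 + 16 days = June 10, 2032.
Next gap: 18 days. June 10, 2032 + 18 days = June 28, 2032.
Next gap: 20 days. June 28, 2032 + 20 days = July 18, 2032.
Next gap: 22 days. July 18, 2032 + 22 days = August 9, 2032.

August 9, 2032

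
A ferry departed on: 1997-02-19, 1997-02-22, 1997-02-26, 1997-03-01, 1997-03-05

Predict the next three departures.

Every event lands on a Wednesday or Saturday (gaps cycle 3, 4, 3, 4).
So the schedule is: every Wednesday and Saturday.
Next Saturday: 1997-03-08.
The following Wednesday is 1997-03-12.
Next Saturday: 1997-03-15.

1997-03-08, 1997-03-12, 1997-03-15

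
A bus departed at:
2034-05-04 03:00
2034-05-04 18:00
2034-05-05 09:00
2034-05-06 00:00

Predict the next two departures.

Gaps: 15, 15, 15 hours — each event is 15 hours after the previous one.
2034-05-06 00:00 + 15 h = 2034-05-06 15:00.
2034-05-06 15:00 + 15 h = 2034-05-07 06:00.

2034-05-06 15:00, 2034-05-07 06:00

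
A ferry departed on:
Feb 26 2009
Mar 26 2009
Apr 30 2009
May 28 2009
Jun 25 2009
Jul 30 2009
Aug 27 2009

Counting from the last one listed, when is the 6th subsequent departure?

All Thursdays; the gaps (28, 35, 28, 28, 35, 28) vary with month length.
This is the last Thursday of each month.
September 2009 ends with Thursday Sep 24 2009.
October 2009 ends with Thursday Oct 29 2009.
November 2009 ends with Thursday Nov 26 2009.
December 2009 ends with Thursday Dec 31 2009.
Last Thursday of January 2010: Jan 28 2010.
February 2010 ends with Thursday Feb 25 2010.

Feb 25 2010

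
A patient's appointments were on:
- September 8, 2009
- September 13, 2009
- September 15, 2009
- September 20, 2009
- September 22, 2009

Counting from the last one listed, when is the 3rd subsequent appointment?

October 4, 2009

The gap pattern 5, 2, 5, 2 repeats every 2 events.
These are the Tuesdays and Sundays of each week.
The following Sunday is September 27, 2009.
Next Tuesday: September 29, 2009.
Next Sunday: October 4, 2009.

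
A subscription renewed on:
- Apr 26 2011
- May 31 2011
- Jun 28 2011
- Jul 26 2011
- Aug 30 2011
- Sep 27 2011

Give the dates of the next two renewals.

Oct 25 2011, Nov 29 2011

All Tuesdays; the gaps (35, 28, 28, 35, 28) vary with month length.
This is the last Tuesday of each month.
October 2011 ends with Tuesday Oct 25 2011.
Last Tuesday of November 2011: Nov 29 2011.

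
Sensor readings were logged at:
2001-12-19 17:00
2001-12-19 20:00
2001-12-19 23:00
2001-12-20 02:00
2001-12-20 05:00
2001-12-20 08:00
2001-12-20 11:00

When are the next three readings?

2001-12-20 14:00, 2001-12-20 17:00, 2001-12-20 20:00

The interval is a steady 3 hours (3, 3, 3, 3, 3, 3).
2001-12-20 11:00 + 3 h = 2001-12-20 14:00.
2001-12-20 14:00 + 3 h = 2001-12-20 17:00.
2001-12-20 17:00 + 3 h = 2001-12-20 20:00.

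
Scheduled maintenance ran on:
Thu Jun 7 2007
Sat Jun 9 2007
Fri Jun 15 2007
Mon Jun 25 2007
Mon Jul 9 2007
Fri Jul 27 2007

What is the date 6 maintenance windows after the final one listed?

Gaps: 2, 6, 10, 14, 18 days — each gap is 4 larger than the previous one.
Next gap: 22 days. Fri Jul 27 2007 + 22 days = Sat Aug 18 2007.
Next gap: 26 days. Sat Aug 18 2007 + 26 days = Thu Sep 13 2007.
Next gap: 30 days. Thu Sep 13 2007 + 30 days = Sat Oct 13 2007.
Next gap: 34 days. Sat Oct 13 2007 + 34 days = Fri Nov 16 2007.
Next gap: 38 days. Fri Nov 16 2007 + 38 days = Mon Dec 24 2007.
Next gap: 42 days. Mon Dec 24 2007 + 42 days = Mon Feb 4 2008.

Mon Feb 4 2008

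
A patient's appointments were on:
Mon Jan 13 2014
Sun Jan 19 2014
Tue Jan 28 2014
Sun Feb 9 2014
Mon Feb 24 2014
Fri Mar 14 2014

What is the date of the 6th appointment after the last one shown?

The spacing grows by 3 each time: 6, 9, 12, 15, 18 days.
Next gap: 21 days. Fri Mar 14 2014 + 21 days = Fri Apr 4 2014.
Next gap: 24 days. Fri Apr 4 2014 + 24 days = Mon Apr 28 2014.
Next gap: 27 days. Mon Apr 28 2014 + 27 days = Sun May 25 2014.
Next gap: 30 days. Sun May 25 2014 + 30 days = Tue Jun 24 2014.
Next gap: 33 days. Tue Jun 24 2014 + 33 days = Sun Jul 27 2014.
Next gap: 36 days. Sun Jul 27 2014 + 36 days = Mon Sep 1 2014.

Mon Sep 1 2014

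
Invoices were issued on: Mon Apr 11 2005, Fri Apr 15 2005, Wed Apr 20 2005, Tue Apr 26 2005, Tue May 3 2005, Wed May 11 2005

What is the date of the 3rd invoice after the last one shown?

The spacing grows by 1 each time: 4, 5, 6, 7, 8 days.
Next gap: 9 days. Wed May 11 2005 + 9 days = Fri May 20 2005.
Next gap: 10 days. Fri May 20 2005 + 10 days = Mon May 30 2005.
Next gap: 11 days. Mon May 30 2005 + 11 days = Fri Jun 10 2005.

Fri Jun 10 2005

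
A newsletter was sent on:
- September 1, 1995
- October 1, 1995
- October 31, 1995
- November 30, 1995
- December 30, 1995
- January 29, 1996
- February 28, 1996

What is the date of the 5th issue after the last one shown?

July 27, 1996

Gaps between consecutive events: 30, 30, 30, 30, 30, 30 days — a constant 30-day interval.
February 28, 1996 + 30 days = March 29, 1996.
March 29, 1996 + 30 days = April 28, 1996.
April 28, 1996 + 30 days = May 28, 1996.
May 28, 1996 + 30 days = June 27, 1996.
June 27, 1996 + 30 days = July 27, 1996.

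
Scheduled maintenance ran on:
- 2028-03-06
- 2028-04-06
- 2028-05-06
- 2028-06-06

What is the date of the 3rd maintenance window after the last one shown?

2028-09-06

Each date is the 6th; the gaps (31, 30, 31) track the month lengths.
The rule is the 6th of each month.
July 2028: 2028-07-06.
August 2028: 2028-08-06.
September 2028: 2028-09-06.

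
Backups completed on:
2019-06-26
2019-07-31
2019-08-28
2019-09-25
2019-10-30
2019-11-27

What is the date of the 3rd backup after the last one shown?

2020-02-26

These are Wednesdays with 35, 28, 28, 35, 28-day gaps.
Each is the final Wednesday of its month — 2019-07-31 is past the 28th, so '4th Wednesday' doesn't fit.
Last Wednesday of December 2019: 2019-12-25.
January 2020 ends with Wednesday 2020-01-29.
Last Wednesday of February 2020: 2020-02-26.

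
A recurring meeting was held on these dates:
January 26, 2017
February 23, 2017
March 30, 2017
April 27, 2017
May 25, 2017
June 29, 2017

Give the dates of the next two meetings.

July 27, 2017; August 31, 2017

Every date is a Thursday; gaps 28, 35, 28, 28, 35 days.
Each is the last Thursday of its month (at least one falls on the 29th or later, ruling out '4th Thursday').
July 2017 ends with Thursday July 27, 2017.
Last Thursday of August 2017: August 31, 2017.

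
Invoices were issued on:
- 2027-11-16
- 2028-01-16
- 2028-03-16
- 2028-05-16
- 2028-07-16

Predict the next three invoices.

2028-09-16, 2028-11-16, 2029-01-16

Each date is the 16th; the gaps (61, 60, 61, 61) track the month lengths.
The rule is the 16th of every 2 months.
Next: September 2028 → 2028-09-16.
Next: November 2028 → 2028-11-16.
Next: January 2029 → 2029-01-16.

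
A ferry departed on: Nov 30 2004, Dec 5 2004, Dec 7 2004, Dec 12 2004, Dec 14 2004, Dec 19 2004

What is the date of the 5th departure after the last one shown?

Jan 4 2005

Every event lands on a Tuesday or Sunday (gaps cycle 5, 2, 5, 2, 5).
So the schedule is: every Tuesday and Sunday.
The following Tuesday is Dec 21 2004.
The following Sunday is Dec 26 2004.
Next Tuesday: Dec 28 2004.
Next Sunday: Jan 2 2005.
Next Tuesday: Jan 4 2005.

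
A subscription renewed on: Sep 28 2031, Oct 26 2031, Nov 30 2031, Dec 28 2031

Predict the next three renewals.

Jan 25 2032, Feb 29 2032, Mar 28 2032

Every date is a Sunday; gaps 28, 35, 28 days.
Each is the last Sunday of its month (at least one falls on the 29th or later, ruling out '4th Sunday').
January 2032 ends with Sunday Jan 25 2032.
February 2032 ends with Sunday Feb 29 2032.
Last Sunday of March 2032: Mar 28 2032.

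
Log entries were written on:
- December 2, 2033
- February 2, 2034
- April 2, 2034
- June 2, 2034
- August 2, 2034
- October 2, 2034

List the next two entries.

Gaps: 62, 59, 61, 61, 61 days — not constant. Every event is on the 2nd of the month.
Pattern: the 2nd of every 2 months.
December 2034: December 2, 2034.
Next: February 2035 → February 2, 2035.

December 2, 2034; February 2, 2035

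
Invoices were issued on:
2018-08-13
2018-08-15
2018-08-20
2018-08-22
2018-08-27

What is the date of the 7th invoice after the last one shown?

2018-09-19

Every event lands on a Monday or Wednesday (gaps cycle 2, 5, 2, 5).
So the schedule is: every Monday and Wednesday.
Next Wednesday: 2018-08-29.
The following Monday is 2018-09-03.
Next Wednesday: 2018-09-05.
The following Monday is 2018-09-10.
The following Wednesday is 2018-09-12.
Next Monday: 2018-09-17.
Next Wednesday: 2018-09-19.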